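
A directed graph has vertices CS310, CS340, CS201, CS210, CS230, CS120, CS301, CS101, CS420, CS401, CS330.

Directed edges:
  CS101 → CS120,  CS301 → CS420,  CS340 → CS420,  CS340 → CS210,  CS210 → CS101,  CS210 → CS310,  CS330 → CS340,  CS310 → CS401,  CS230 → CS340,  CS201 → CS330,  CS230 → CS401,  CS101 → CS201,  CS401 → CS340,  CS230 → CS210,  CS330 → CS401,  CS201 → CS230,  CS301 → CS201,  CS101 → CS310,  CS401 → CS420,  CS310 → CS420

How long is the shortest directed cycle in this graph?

For each vertex v, BFS finds the shortest path from v back to v.
The shortest such closed walk is CS201 → CS230 → CS210 → CS101 → CS201, length 4.

4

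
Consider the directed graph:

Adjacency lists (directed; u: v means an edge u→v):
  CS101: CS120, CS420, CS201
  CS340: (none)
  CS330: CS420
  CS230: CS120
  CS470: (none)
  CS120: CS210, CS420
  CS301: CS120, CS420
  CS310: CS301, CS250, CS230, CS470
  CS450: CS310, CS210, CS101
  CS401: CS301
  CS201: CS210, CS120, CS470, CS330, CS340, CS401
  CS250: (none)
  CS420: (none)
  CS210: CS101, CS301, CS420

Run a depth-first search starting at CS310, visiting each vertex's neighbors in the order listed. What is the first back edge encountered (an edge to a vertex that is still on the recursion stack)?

CS101→CS120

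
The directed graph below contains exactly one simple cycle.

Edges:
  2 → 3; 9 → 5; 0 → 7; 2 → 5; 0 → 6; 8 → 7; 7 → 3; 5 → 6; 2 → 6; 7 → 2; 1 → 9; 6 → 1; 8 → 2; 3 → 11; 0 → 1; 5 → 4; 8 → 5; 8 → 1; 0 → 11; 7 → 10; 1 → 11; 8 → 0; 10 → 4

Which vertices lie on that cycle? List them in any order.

DFS with gray/black marking from 1:
1 gray
  11 gray
  11 black
  9 gray
    5 gray
      4 gray
      4 black
      6 gray
        6→1: 1 is gray → back edge
Back edge closes the cycle 1 → 9 → 5 → 6 → 1; its vertices are {1, 5, 6, 9}.

1, 5, 6, 9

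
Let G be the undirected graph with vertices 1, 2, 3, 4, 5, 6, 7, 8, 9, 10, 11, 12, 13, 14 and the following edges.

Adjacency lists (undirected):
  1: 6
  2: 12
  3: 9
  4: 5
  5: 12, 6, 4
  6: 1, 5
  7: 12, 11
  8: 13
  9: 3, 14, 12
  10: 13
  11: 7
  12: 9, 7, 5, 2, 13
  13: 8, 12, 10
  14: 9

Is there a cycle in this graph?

No

DFS, tracking each vertex's parent; an edge to a visited non-parent vertex closes a cycle.
Start from 6:
visit 6 (parent –)
  visit 1 (parent 6)
    1–6: parent, skip
  visit 5 (parent 6)
    visit 12 (parent 5)
      visit 9 (parent 12)
        visit 3 (parent 9)
          3–9: parent, skip
        visit 14 (parent 9)
          14–9: parent, skip
        9–12: parent, skip
      visit 7 (parent 12)
        7–12: parent, skip
        visit 11 (parent 7)
          11–7: parent, skip
      12–5: parent, skip
      visit 2 (parent 12)
        2–12: parent, skip
      visit 13 (parent 12)
        visit 8 (parent 13)
          8–13: parent, skip
        13–12: parent, skip
        visit 10 (parent 13)
          10–13: parent, skip
    5–6: parent, skip
    visit 4 (parent 5)
      4–5: parent, skip
No non-parent visited neighbor found — the graph is a forest.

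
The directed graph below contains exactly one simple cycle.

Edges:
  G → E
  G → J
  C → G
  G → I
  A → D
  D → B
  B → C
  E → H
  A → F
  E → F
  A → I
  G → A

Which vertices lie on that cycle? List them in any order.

A, B, C, D, G

DFS with gray/black marking from C:
C gray
  G gray
    I gray
    I black
    J gray
    J black
    A gray
      D gray
        B gray
          B→C: C is gray → back edge
Back edge closes the cycle C → G → A → D → B → C; its vertices are {A, B, C, D, G}.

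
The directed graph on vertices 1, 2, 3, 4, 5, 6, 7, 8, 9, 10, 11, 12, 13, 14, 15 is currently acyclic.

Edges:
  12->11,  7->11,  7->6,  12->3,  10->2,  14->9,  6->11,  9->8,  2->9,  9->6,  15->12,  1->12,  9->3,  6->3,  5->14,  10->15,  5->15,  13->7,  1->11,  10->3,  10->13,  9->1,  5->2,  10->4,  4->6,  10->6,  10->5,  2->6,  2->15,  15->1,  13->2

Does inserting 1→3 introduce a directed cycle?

No

Adding 1→3 creates a cycle iff 3 can already reach 1.
Explore from 3: no path reaches 1. The graph stays acyclic.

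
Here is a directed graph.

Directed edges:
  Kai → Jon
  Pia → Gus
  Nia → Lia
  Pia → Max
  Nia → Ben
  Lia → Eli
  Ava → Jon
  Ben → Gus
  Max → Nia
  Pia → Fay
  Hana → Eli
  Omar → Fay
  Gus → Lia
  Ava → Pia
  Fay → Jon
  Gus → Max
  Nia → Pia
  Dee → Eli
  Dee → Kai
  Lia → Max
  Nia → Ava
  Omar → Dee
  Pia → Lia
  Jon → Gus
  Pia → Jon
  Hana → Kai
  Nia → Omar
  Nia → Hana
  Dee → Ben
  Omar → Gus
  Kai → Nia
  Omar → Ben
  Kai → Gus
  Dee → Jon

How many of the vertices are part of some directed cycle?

13

A vertex is on a directed cycle iff it belongs to a strongly connected component of size ≥ 2 (or has a self-loop).
The vertices on cycles are {Ava, Ben, Dee, Fay, Gus, Jon, Kai, Lia, Max, Nia, Pia, Hana, Omar} — 13 in total.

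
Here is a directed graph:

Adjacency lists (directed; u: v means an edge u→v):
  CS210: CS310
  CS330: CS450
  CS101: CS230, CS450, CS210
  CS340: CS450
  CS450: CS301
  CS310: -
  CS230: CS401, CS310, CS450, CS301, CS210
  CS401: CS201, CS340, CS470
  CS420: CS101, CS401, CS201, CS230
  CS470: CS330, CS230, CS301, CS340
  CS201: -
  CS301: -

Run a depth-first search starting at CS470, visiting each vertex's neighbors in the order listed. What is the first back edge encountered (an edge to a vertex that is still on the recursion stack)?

CS401->CS470

DFS from CS470 (visiting each vertex's neighbors in the order listed); mark gray on enter, black on exit:
CS470 gray
  CS330 gray
    CS450 gray
      CS301 gray
      CS301 black
    CS450 black
  CS330 black
  CS230 gray
    CS401 gray
      CS201 gray
      CS201 black
      CS340 gray
        CS340→CS450: CS450 black — skip
      CS340 black
      CS401→CS470: CS470 is gray → back edge
First back edge: CS401 → CS470.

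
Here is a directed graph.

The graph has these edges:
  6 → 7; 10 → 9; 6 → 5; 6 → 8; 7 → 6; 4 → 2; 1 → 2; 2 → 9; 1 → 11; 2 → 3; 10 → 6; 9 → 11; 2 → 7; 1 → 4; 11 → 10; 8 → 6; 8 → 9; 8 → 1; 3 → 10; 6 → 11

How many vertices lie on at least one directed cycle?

10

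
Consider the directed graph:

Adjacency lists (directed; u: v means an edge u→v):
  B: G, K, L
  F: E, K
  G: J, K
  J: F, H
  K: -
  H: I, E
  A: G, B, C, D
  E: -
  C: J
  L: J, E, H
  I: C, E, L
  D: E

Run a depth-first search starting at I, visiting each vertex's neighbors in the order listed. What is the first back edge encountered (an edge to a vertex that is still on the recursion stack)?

H→I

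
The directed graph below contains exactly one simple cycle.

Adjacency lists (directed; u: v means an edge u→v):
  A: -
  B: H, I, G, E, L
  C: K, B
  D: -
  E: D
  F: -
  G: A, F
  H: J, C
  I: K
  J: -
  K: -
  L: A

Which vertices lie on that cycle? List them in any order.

DFS with gray/black marking from B:
B gray
  H gray
    J gray
    J black
    C gray
      K gray
      K black
      C→B: B is gray → back edge
Back edge closes the cycle B → H → C → B; its vertices are {B, C, H}.

B, C, H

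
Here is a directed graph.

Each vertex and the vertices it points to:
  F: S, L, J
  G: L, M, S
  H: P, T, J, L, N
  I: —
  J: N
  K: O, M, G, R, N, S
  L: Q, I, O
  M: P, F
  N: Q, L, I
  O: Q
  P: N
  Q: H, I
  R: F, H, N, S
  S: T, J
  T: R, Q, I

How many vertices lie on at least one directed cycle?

11

A vertex is on a directed cycle iff it belongs to a strongly connected component of size ≥ 2 (or has a self-loop).
The vertices on cycles are {F, H, J, L, N, O, P, Q, R, S, T} — 11 in total.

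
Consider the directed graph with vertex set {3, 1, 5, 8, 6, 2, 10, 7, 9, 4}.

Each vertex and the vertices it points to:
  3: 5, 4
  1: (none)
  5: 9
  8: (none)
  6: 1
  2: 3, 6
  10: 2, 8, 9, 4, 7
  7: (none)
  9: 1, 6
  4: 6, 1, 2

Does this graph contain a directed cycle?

Yes

DFS with white/gray/black marking, starting from 1:
1 gray
1 black
3 gray
  5 gray
    9 gray
      9→1: 1 black — skip
      6 gray
        6→1: 1 black — skip
      6 black
    9 black
  5 black
  4 gray
    4→6: 6 black — skip
    4→1: 1 black — skip
    2 gray
      2→3: 3 is gray → back edge
Back edge found, so a cycle exists: 3 → 4 → 2 → 3.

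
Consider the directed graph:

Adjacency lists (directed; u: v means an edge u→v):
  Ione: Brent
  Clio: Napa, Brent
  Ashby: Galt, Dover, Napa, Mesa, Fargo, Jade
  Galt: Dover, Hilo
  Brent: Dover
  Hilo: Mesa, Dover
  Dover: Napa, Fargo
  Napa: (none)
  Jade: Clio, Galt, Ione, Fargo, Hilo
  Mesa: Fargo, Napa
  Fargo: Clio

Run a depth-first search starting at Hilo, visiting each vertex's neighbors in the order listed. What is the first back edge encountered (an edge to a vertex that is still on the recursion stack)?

DFS from Hilo (visiting each vertex's neighbors in the order listed); mark gray on enter, black on exit:
Hilo gray
  Mesa gray
    Fargo gray
      Clio gray
        Napa gray
        Napa black
        Brent gray
          Dover gray
            Dover→Napa: Napa black — skip
            Dover→Fargo: Fargo is gray → back edge
First back edge: Dover → Fargo.

Dover->Fargo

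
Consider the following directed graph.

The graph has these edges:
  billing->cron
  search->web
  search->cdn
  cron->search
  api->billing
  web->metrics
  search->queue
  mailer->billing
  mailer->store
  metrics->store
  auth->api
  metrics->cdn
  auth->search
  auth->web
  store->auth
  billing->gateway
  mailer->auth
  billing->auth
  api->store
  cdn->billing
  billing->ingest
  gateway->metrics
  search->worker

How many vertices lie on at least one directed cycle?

10

A vertex is on a directed cycle iff it belongs to a strongly connected component of size ≥ 2 (or has a self-loop).
The vertices on cycles are {api, cdn, web, auth, cron, store, search, billing, gateway, metrics} — 10 in total.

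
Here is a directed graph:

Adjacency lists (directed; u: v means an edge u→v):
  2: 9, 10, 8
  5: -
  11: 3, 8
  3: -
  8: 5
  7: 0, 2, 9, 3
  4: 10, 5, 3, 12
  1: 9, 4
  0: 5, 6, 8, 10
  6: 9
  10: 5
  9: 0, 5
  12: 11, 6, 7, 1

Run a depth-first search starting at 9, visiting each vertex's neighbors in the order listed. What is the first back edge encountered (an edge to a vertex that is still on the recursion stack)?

6->9

DFS from 9 (visiting each vertex's neighbors in the order listed); mark gray on enter, black on exit:
9 gray
  0 gray
    5 gray
    5 black
    6 gray
      6→9: 9 is gray → back edge
First back edge: 6 → 9.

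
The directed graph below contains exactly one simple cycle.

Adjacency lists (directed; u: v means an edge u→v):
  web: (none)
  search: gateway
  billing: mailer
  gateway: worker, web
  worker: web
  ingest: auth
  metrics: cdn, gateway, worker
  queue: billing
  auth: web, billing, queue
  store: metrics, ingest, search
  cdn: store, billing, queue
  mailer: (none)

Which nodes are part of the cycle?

DFS with gray/black marking from store:
store gray
  metrics gray
    cdn gray
      cdn→store: store is gray → back edge
Back edge closes the cycle store → metrics → cdn → store; its vertices are {cdn, store, metrics}.

cdn, store, metrics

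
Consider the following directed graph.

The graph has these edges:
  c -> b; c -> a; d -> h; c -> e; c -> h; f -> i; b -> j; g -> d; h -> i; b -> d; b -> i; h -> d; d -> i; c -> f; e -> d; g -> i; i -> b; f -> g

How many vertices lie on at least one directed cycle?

4

A vertex is on a directed cycle iff it belongs to a strongly connected component of size ≥ 2 (or has a self-loop).
The vertices on cycles are {b, d, h, i} — 4 in total.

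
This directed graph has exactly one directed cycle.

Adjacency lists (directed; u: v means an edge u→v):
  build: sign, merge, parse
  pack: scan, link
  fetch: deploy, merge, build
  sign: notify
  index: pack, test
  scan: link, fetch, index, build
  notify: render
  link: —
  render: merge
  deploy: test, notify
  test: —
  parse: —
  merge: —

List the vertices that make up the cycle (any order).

pack, scan, index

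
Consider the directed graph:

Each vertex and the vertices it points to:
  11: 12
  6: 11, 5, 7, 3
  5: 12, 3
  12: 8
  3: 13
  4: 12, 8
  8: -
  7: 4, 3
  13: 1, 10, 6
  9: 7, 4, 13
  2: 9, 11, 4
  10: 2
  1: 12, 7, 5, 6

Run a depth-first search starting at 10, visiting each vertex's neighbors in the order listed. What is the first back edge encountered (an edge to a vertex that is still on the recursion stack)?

1->7

DFS from 10 (visiting each vertex's neighbors in the order listed); mark gray on enter, black on exit:
10 gray
  2 gray
    9 gray
      7 gray
        4 gray
          12 gray
            8 gray
            8 black
          12 black
          4→8: 8 black — skip
        4 black
        3 gray
          13 gray
            1 gray
              1→12: 12 black — skip
              1→7: 7 is gray → back edge
First back edge: 1 → 7.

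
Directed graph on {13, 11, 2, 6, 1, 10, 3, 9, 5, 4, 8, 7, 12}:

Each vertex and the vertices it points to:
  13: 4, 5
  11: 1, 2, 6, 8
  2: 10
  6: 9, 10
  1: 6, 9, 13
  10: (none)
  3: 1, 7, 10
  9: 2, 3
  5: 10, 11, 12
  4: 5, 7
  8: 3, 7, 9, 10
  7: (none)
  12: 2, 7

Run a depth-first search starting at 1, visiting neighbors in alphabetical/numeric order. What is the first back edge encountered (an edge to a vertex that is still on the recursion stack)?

3->1

DFS from 1 (visiting neighbors in alphabetical/numeric order); mark gray on enter, black on exit:
1 gray
  6 gray
    9 gray
      2 gray
        10 gray
        10 black
      2 black
      3 gray
        3→1: 1 is gray → back edge
First back edge: 3 → 1.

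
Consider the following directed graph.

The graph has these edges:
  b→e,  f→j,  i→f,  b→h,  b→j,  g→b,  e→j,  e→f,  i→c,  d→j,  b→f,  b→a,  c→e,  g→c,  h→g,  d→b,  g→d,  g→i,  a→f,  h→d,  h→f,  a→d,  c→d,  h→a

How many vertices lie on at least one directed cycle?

A vertex is on a directed cycle iff it belongs to a strongly connected component of size ≥ 2 (or has a self-loop).
The vertices on cycles are {a, b, c, d, g, h, i} — 7 in total.

7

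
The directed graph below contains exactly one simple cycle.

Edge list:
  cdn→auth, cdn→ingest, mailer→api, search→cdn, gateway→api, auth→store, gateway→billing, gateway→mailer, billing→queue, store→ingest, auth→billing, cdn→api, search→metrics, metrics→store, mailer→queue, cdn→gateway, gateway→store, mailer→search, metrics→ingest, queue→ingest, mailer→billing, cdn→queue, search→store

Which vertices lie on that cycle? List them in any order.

DFS with gray/black marking from cdn:
cdn gray
  gateway gray
    mailer gray
      queue gray
        ingest gray
        ingest black
      queue black
      billing gray
        billing→queue: queue black — skip
      billing black
      search gray
        store gray
          store→ingest: ingest black — skip
        store black
        search→cdn: cdn is gray → back edge
Back edge closes the cycle cdn → gateway → mailer → search → cdn; its vertices are {cdn, mailer, search, gateway}.

cdn, mailer, search, gateway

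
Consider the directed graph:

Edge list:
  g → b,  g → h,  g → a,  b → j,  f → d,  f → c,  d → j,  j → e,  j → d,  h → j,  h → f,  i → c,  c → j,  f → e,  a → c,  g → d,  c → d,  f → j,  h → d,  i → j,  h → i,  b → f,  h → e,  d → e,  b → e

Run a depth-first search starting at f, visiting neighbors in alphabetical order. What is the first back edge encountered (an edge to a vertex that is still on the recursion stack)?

j->d

DFS from f (visiting neighbors in alphabetical order); mark gray on enter, black on exit:
f gray
  c gray
    d gray
      e gray
      e black
      j gray
        j→d: d is gray → back edge
First back edge: j → d.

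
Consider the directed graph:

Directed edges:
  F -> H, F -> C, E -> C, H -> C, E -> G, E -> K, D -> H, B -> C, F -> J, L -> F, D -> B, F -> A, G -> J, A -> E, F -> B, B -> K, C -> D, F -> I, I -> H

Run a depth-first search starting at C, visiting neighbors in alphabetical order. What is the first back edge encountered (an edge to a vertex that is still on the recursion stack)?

DFS from C (visiting neighbors in alphabetical order); mark gray on enter, black on exit:
C gray
  D gray
    B gray
      B→C: C is gray → back edge
First back edge: B → C.

B->C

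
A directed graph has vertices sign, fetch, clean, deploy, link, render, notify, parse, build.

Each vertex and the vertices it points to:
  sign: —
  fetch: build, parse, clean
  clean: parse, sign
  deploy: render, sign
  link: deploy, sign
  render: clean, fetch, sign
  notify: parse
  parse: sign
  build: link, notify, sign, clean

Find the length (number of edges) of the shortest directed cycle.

5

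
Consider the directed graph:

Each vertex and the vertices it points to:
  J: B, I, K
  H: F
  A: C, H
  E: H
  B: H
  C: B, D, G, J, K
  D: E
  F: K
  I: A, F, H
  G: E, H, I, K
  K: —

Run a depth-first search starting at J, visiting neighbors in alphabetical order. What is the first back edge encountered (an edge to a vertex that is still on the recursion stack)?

G→I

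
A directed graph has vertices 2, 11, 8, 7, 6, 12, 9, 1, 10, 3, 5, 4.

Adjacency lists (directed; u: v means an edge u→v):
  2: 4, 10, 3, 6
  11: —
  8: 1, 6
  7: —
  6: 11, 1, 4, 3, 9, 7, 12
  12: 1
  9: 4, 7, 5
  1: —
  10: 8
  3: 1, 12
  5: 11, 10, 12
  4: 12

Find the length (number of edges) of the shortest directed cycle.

5

For each vertex v, BFS finds the shortest path from v back to v.
The shortest such closed walk is 6 → 9 → 5 → 10 → 8 → 6, length 5.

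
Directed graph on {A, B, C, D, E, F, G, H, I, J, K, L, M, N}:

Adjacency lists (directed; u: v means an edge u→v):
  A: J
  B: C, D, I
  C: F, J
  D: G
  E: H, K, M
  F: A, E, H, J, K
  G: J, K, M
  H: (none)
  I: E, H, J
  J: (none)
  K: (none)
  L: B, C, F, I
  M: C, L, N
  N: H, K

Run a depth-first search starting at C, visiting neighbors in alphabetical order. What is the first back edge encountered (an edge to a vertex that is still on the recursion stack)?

M->C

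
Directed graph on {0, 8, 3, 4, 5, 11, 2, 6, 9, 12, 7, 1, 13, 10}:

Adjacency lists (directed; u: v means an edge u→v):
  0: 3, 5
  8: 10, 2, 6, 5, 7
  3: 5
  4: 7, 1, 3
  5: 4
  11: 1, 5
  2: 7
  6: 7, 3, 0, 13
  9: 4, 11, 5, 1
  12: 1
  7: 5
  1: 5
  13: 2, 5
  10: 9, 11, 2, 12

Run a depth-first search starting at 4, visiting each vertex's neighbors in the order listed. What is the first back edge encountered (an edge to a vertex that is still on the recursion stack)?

5->4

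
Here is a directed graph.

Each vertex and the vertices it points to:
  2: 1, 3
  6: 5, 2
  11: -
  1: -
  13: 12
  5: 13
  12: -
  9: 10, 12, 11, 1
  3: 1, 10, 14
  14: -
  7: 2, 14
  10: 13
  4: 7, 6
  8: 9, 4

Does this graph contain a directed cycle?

No

DFS with white/gray/black marking, starting from 12:
12 gray
12 black
2 gray
  1 gray
  1 black
  3 gray
    3→1: 1 black — skip
    10 gray
      13 gray
        13→12: 12 black — skip
      13 black
    10 black
    14 gray
    14 black
  3 black
2 black
6 gray
  5 gray
    5→13: 13 black — skip
  5 black
  6→2: 2 black — skip
6 black
11 gray
11 black
9 gray
  9→10: 10 black — skip
  9→12: 12 black — skip
  9→11: 11 black — skip
  9→1: 1 black — skip
9 black
7 gray
  7→2: 2 black — skip
  7→14: 14 black — skip
7 black
4 gray
  4→7: 7 black — skip
  4→6: 6 black — skip
4 black
8 gray
  8→9: 9 black — skip
  8→4: 4 black — skip
8 black
Every edge goes to a white or black vertex — no back edge, so the graph is acyclic.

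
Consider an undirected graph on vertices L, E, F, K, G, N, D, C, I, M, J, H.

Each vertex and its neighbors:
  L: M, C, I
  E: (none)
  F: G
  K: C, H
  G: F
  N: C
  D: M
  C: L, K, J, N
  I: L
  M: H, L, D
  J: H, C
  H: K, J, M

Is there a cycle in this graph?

Yes

DFS, tracking each vertex's parent; an edge to a visited non-parent vertex closes a cycle.
Start from K:
visit K (parent –)
  visit C (parent K)
    visit L (parent C)
      visit M (parent L)
        visit H (parent M)
          H–K: K visited and ≠ parent → cycle
Cycle: K – C – L – M – H – K.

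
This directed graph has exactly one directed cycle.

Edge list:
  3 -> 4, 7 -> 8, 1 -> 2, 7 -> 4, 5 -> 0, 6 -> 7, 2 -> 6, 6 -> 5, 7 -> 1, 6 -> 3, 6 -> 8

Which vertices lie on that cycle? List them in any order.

1, 2, 6, 7

DFS with gray/black marking from 6:
6 gray
  8 gray
  8 black
  7 gray
    1 gray
      2 gray
        2→6: 6 is gray → back edge
Back edge closes the cycle 6 → 7 → 1 → 2 → 6; its vertices are {1, 2, 6, 7}.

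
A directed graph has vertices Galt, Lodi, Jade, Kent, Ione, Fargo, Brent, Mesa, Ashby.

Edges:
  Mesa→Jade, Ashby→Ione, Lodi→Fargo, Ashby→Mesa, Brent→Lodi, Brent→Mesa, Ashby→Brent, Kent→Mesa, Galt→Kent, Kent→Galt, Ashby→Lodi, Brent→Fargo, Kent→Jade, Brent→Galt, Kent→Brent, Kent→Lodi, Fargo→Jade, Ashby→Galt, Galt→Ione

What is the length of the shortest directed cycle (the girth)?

For each vertex v, BFS finds the shortest path from v back to v.
The shortest such closed walk is Galt → Kent → Galt, length 2.

2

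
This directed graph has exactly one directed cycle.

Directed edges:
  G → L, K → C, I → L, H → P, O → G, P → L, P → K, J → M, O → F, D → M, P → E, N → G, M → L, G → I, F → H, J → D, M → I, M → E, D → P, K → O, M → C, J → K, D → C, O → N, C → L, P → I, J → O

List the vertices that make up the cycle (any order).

F, H, K, O, P

DFS with gray/black marking from K:
K gray
  C gray
    L gray
    L black
  C black
  O gray
    G gray
      I gray
        I→L: L black — skip
      I black
      G→L: L black — skip
    G black
    N gray
      N→G: G black — skip
    N black
    F gray
      H gray
        P gray
          E gray
          E black
          P→K: K is gray → back edge
Back edge closes the cycle K → O → F → H → P → K; its vertices are {F, H, K, O, P}.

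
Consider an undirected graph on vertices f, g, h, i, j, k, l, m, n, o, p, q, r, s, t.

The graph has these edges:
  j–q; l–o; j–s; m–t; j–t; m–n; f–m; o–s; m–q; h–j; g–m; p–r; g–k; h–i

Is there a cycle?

Yes

DFS, tracking each vertex's parent; an edge to a visited non-parent vertex closes a cycle.
Start from s:
visit s (parent –)
  visit o (parent s)
    visit l (parent o)
      l–o: parent, skip
    o–s: parent, skip
  visit j (parent s)
    j–s: parent, skip
    visit q (parent j)
      visit m (parent q)
        visit g (parent m)
          visit k (parent g)
            k–g: parent, skip
          g–m: parent, skip
        visit t (parent m)
          t–j: j visited and ≠ parent → cycle
Cycle: j – q – m – t – j.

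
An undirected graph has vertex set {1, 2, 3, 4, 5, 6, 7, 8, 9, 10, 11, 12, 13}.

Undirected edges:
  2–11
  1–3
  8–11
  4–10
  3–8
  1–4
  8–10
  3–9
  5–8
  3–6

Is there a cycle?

DFS, tracking each vertex's parent; an edge to a visited non-parent vertex closes a cycle.
Start from 8:
visit 8 (parent –)
  visit 11 (parent 8)
    11–8: parent, skip
    visit 2 (parent 11)
      2–11: parent, skip
  visit 10 (parent 8)
    10–8: parent, skip
    visit 4 (parent 10)
      visit 1 (parent 4)
        visit 3 (parent 1)
          3–1: parent, skip
          visit 9 (parent 3)
            9–3: parent, skip
          visit 6 (parent 3)
            6–3: parent, skip
          3–8: 8 visited and ≠ parent → cycle
Cycle: 8 – 10 – 4 – 1 – 3 – 8.

Yes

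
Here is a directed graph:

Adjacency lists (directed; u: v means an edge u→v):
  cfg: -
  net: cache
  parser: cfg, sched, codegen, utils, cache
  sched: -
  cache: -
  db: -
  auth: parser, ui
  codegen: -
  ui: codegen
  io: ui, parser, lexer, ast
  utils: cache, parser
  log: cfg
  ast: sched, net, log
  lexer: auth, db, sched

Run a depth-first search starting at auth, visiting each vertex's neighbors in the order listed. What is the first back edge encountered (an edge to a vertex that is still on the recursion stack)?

utils→parser

DFS from auth (visiting each vertex's neighbors in the order listed); mark gray on enter, black on exit:
auth gray
  parser gray
    cfg gray
    cfg black
    sched gray
    sched black
    codegen gray
    codegen black
    utils gray
      cache gray
      cache black
      utils→parser: parser is gray → back edge
First back edge: utils → parser.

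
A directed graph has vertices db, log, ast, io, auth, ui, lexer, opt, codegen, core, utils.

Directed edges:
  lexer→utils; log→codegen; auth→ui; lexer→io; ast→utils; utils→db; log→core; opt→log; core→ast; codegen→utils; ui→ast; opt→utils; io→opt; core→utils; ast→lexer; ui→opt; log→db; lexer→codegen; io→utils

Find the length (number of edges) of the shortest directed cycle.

6

For each vertex v, BFS finds the shortest path from v back to v.
The shortest such closed walk is opt → log → core → ast → lexer → io → opt, length 6.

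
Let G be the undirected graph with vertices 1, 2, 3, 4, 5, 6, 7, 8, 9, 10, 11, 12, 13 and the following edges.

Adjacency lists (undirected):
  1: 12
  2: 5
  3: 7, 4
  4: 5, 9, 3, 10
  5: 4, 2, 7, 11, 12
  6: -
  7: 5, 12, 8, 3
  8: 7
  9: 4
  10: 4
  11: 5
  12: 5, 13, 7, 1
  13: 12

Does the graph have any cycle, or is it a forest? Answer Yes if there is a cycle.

Yes

DFS, tracking each vertex's parent; an edge to a visited non-parent vertex closes a cycle.
Start from 2:
visit 2 (parent –)
  visit 5 (parent 2)
    visit 4 (parent 5)
      4–5: parent, skip
      visit 9 (parent 4)
        9–4: parent, skip
      visit 3 (parent 4)
        visit 7 (parent 3)
          7–5: 5 visited and ≠ parent → cycle
Cycle: 5 – 4 – 3 – 7 – 5.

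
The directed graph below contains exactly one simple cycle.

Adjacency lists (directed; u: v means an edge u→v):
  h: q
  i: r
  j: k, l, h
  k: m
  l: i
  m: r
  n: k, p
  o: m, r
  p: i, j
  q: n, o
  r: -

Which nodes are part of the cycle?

DFS with gray/black marking from j:
j gray
  k gray
    m gray
      r gray
      r black
    m black
  k black
  l gray
    i gray
      i→r: r black — skip
    i black
  l black
  h gray
    q gray
      n gray
        n→k: k black — skip
        p gray
          p→i: i black — skip
          p→j: j is gray → back edge
Back edge closes the cycle j → h → q → n → p → j; its vertices are {h, j, n, p, q}.

h, j, n, p, q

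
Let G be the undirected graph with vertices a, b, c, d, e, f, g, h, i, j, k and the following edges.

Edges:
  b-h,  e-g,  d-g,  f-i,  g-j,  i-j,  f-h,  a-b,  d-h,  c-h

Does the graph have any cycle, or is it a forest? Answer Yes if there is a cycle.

Yes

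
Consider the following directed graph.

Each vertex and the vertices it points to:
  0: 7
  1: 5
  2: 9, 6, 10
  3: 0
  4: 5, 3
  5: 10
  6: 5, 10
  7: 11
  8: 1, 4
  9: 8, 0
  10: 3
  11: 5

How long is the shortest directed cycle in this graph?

6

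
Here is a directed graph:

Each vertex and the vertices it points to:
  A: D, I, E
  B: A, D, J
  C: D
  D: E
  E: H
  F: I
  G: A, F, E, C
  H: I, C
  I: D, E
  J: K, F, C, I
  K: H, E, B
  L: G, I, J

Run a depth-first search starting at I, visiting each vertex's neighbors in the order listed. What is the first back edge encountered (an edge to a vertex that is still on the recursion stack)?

DFS from I (visiting each vertex's neighbors in the order listed); mark gray on enter, black on exit:
I gray
  D gray
    E gray
      H gray
        H→I: I is gray → back edge
First back edge: H → I.

H->I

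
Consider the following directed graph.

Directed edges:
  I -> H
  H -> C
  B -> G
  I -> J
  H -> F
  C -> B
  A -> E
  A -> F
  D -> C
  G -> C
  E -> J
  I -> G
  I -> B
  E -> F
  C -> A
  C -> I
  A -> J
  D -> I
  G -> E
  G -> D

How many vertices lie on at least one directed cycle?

A vertex is on a directed cycle iff it belongs to a strongly connected component of size ≥ 2 (or has a self-loop).
The vertices on cycles are {B, C, D, G, H, I} — 6 in total.

6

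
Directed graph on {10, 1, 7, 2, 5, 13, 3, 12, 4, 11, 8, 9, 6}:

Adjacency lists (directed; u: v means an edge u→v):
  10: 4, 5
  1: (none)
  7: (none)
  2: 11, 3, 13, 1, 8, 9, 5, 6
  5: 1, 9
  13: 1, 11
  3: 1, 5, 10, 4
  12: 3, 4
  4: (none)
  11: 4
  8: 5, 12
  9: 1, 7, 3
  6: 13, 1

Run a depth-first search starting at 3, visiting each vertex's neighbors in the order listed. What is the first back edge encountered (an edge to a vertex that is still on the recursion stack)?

DFS from 3 (visiting each vertex's neighbors in the order listed); mark gray on enter, black on exit:
3 gray
  1 gray
  1 black
  5 gray
    5→1: 1 black — skip
    9 gray
      9→1: 1 black — skip
      7 gray
      7 black
      9→3: 3 is gray → back edge
First back edge: 9 → 3.

9->3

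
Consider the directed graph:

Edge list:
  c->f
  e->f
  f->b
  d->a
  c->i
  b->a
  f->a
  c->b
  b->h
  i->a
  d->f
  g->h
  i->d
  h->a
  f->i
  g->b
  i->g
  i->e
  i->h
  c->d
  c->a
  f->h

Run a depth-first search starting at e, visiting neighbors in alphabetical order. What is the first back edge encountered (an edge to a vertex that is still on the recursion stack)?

d→f

DFS from e (visiting neighbors in alphabetical order); mark gray on enter, black on exit:
e gray
  f gray
    a gray
    a black
    b gray
      b→a: a black — skip
      h gray
        h→a: a black — skip
      h black
    b black
    f→h: h black — skip
    i gray
      i→a: a black — skip
      d gray
        d→a: a black — skip
        d→f: f is gray → back edge
First back edge: d → f.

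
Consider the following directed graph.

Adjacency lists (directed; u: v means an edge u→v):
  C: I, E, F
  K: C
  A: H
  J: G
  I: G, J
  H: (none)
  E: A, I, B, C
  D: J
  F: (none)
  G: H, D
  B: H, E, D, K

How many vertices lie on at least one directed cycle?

7

A vertex is on a directed cycle iff it belongs to a strongly connected component of size ≥ 2 (or has a self-loop).
The vertices on cycles are {B, C, D, E, G, J, K} — 7 in total.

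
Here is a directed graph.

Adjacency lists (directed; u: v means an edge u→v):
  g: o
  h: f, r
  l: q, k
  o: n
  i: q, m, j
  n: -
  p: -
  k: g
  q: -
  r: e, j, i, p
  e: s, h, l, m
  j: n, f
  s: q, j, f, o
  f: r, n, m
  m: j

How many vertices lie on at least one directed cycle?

A vertex is on a directed cycle iff it belongs to a strongly connected component of size ≥ 2 (or has a self-loop).
The vertices on cycles are {e, f, h, i, j, m, r, s} — 8 in total.

8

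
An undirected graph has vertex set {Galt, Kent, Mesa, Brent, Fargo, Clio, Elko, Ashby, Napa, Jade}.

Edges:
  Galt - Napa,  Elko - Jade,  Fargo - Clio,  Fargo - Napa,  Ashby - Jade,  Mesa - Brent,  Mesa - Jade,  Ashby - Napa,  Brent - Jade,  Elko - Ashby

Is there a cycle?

Yes

DFS, tracking each vertex's parent; an edge to a visited non-parent vertex closes a cycle.
Start from Jade:
visit Jade (parent –)
  visit Brent (parent Jade)
    Brent–Jade: parent, skip
    visit Mesa (parent Brent)
      Mesa–Brent: parent, skip
      Mesa–Jade: Jade visited and ≠ parent → cycle
Cycle: Jade – Brent – Mesa – Jade.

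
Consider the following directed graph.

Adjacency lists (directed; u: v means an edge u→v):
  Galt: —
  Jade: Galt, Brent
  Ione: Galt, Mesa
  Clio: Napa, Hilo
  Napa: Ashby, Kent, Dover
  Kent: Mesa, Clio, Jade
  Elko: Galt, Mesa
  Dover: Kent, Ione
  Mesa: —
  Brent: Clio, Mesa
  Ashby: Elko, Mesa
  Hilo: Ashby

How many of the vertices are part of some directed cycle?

6

A vertex is on a directed cycle iff it belongs to a strongly connected component of size ≥ 2 (or has a self-loop).
The vertices on cycles are {Clio, Jade, Kent, Napa, Brent, Dover} — 6 in total.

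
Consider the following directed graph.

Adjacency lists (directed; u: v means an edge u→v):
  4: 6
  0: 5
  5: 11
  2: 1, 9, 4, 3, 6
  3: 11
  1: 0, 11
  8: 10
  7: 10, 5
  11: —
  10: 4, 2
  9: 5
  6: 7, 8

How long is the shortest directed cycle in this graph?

4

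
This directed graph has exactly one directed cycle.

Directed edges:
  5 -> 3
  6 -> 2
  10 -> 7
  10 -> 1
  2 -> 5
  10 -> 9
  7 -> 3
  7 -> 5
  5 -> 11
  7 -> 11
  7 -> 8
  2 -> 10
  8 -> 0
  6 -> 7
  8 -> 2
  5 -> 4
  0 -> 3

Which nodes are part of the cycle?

2, 7, 8, 10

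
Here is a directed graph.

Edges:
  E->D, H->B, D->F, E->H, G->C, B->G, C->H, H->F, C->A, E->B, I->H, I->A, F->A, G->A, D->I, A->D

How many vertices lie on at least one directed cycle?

8

A vertex is on a directed cycle iff it belongs to a strongly connected component of size ≥ 2 (or has a self-loop).
The vertices on cycles are {A, B, C, D, F, G, H, I} — 8 in total.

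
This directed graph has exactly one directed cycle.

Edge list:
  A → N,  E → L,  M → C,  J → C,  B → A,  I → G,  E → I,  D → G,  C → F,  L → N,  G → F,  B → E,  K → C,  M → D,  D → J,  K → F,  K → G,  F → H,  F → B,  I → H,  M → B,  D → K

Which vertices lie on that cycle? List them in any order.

B, E, F, G, I

DFS with gray/black marking from B:
B gray
  E gray
    L gray
      N gray
      N black
    L black
    I gray
      G gray
        F gray
          F→B: B is gray → back edge
Back edge closes the cycle B → E → I → G → F → B; its vertices are {B, E, F, G, I}.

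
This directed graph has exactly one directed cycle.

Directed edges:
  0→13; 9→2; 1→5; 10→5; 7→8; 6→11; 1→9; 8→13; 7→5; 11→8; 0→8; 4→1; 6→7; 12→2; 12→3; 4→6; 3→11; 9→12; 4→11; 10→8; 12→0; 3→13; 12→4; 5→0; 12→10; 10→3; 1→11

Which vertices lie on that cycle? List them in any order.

1, 4, 9, 12

DFS with gray/black marking from 9:
9 gray
  2 gray
  2 black
  12 gray
    12→2: 2 black — skip
    4 gray
      6 gray
        7 gray
          8 gray
            13 gray
            13 black
          8 black
          5 gray
            0 gray
              0→13: 13 black — skip
              0→8: 8 black — skip
            0 black
          5 black
        7 black
        11 gray
          11→8: 8 black — skip
        11 black
      6 black
      1 gray
        1→5: 5 black — skip
        1→9: 9 is gray → back edge
Back edge closes the cycle 9 → 12 → 4 → 1 → 9; its vertices are {1, 4, 9, 12}.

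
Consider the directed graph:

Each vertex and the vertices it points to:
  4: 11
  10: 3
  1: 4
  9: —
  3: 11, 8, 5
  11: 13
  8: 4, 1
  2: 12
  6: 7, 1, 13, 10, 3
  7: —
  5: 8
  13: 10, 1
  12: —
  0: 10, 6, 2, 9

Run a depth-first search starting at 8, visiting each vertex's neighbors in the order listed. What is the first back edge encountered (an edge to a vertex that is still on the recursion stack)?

DFS from 8 (visiting each vertex's neighbors in the order listed); mark gray on enter, black on exit:
8 gray
  4 gray
    11 gray
      13 gray
        10 gray
          3 gray
            3→11: 11 is gray → back edge
First back edge: 3 → 11.

3->11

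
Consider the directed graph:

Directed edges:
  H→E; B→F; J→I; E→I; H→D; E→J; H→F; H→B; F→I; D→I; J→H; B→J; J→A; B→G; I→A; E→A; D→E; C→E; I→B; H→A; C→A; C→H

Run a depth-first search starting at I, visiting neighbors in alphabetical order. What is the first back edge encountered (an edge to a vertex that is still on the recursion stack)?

DFS from I (visiting neighbors in alphabetical order); mark gray on enter, black on exit:
I gray
  A gray
  A black
  B gray
    F gray
      F→I: I is gray → back edge
First back edge: F → I.

F→I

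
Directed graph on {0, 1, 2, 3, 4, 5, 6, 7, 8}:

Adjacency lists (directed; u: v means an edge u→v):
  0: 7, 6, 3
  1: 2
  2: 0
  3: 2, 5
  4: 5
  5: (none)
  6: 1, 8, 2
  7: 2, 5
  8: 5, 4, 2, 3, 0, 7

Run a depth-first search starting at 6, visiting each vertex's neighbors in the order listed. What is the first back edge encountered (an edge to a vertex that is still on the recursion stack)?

7→2

DFS from 6 (visiting each vertex's neighbors in the order listed); mark gray on enter, black on exit:
6 gray
  1 gray
    2 gray
      0 gray
        7 gray
          7→2: 2 is gray → back edge
First back edge: 7 → 2.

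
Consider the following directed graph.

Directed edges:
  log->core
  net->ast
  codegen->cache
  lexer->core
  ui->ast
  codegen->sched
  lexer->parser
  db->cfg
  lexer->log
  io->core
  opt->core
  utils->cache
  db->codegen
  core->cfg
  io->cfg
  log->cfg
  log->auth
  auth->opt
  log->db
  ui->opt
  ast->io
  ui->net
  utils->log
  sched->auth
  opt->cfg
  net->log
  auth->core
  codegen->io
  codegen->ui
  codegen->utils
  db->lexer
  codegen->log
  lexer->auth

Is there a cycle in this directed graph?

Yes

DFS with white/gray/black marking, starting from codegen:
codegen gray
  ui gray
    net gray
      log gray
        auth gray
          opt gray
            core gray
              cfg gray
              cfg black
            core black
            opt→cfg: cfg black — skip
          opt black
          auth→core: core black — skip
        auth black
        log→cfg: cfg black — skip
        db gray
          lexer gray
            parser gray
            parser black
            lexer→auth: auth black — skip
            lexer→core: core black — skip
            lexer→log: log is gray → back edge
Back edge found, so a cycle exists: log → db → lexer → log.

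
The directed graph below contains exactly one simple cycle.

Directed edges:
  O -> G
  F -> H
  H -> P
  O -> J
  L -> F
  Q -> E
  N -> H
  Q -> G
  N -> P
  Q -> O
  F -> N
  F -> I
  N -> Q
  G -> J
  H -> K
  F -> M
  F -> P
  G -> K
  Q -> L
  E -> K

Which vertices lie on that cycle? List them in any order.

F, L, N, Q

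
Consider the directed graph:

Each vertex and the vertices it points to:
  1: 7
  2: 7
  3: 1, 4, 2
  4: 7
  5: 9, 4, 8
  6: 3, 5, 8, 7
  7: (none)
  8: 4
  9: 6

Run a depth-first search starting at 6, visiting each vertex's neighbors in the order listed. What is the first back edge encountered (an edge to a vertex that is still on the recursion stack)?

9->6

DFS from 6 (visiting each vertex's neighbors in the order listed); mark gray on enter, black on exit:
6 gray
  3 gray
    1 gray
      7 gray
      7 black
    1 black
    4 gray
      4→7: 7 black — skip
    4 black
    2 gray
      2→7: 7 black — skip
    2 black
  3 black
  5 gray
    9 gray
      9→6: 6 is gray → back edge
First back edge: 9 → 6.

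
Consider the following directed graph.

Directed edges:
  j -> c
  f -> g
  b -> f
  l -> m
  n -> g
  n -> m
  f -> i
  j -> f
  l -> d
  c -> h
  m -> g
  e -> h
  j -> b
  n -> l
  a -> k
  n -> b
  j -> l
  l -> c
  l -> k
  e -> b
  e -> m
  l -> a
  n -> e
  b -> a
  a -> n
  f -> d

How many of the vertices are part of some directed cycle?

5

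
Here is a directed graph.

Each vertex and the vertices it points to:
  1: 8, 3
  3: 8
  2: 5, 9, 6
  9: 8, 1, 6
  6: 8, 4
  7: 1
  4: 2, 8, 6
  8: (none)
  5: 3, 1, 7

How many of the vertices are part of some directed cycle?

4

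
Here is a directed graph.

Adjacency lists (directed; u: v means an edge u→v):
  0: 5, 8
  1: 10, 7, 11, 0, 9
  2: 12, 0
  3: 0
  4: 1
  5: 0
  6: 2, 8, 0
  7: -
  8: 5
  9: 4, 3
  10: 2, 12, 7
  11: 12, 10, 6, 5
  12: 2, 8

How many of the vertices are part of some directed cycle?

A vertex is on a directed cycle iff it belongs to a strongly connected component of size ≥ 2 (or has a self-loop).
The vertices on cycles are {0, 1, 2, 4, 5, 8, 9, 12} — 8 in total.

8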